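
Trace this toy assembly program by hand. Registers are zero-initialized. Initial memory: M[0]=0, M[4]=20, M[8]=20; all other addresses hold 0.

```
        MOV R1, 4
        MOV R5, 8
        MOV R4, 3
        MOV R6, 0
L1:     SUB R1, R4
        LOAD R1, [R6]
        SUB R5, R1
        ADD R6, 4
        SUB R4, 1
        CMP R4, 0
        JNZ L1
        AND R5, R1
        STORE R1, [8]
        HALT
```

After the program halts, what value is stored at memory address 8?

R1=4
R5=8
R4=3
R6=0
R1=4-3=1
R1=M[0]=0
R5=8-0=8
R6=0+4=4
R4=3-1=2
CMP R4, 0  (cmp 2,0)
JNZ L1: taken
R1=0-2=-2
R1=M[4]=20
R5=8-20=-12
R6=4+4=8
R4=2-1=1
CMP R4, 0  (cmp 1,0)
JNZ L1: taken
R1=20-1=19
R1=M[8]=20
R5=(-12)-20=-32
R6=8+4=12
R4=1-1=0
CMP R4, 0  (cmp 0,0)
JNZ L1: not taken
R5=(-32)&20=0
STORE R1, [8] → M[8]=20
halt.

20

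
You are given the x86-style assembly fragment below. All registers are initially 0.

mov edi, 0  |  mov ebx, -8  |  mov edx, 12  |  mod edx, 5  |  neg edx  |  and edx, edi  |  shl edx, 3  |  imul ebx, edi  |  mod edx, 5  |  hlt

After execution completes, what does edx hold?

after mov edi, 0: edi=0
after mov ebx, -8: ebx=-8
after mov edx, 12: edx=12
after mod edx, 5: edx=12%5=2
after neg edx: edx=-(2)=-2
after and edx, edi: edx=(-2)&0=0
after shl edx, 3: edx=0<<3=0
after imul ebx, edi: ebx=(-8)*0=0
after mod edx, 5: edx=0%5=0
halt.

0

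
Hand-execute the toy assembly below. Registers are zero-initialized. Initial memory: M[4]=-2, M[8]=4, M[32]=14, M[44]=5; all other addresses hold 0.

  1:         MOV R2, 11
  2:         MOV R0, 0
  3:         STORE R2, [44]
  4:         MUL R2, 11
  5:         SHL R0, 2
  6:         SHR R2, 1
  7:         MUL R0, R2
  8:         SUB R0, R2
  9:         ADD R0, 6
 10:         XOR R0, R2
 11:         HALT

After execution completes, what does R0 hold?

-10

R2=11
R0=0
STORE R2, [44] → M[44]=11
R2=11*11=121
R0=0<<2=0
R2=121>>1=60
R0=0*60=0
R0=0-60=-60
R0=(-60)+6=-54
R0=(-54)^60=-10
halt.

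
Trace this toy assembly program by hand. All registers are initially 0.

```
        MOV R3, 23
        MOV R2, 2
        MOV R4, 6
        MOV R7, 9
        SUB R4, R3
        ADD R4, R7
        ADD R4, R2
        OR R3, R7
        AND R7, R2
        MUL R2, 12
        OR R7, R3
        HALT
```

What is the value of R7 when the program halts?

MOV R3, 23 → R3=23
MOV R2, 2 → R2=2
MOV R4, 6 → R4=6
MOV R7, 9 → R7=9
SUB R4, R3 → R4=6-23=-17
ADD R4, R7 → R4=(-17)+9=-8
ADD R4, R2 → R4=(-8)+2=-6
OR R3, R7 → R3=23|9=31
AND R7, R2 → R7=9&2=0
MUL R2, 12 → R2=2*12=24
OR R7, R3 → R7=0|31=31
halt.

31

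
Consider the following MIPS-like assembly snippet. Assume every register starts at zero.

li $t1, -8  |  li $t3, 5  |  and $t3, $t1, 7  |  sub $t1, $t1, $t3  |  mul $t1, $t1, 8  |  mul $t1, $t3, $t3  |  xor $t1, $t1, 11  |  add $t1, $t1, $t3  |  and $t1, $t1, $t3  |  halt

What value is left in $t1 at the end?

$t1=-8
$t3=5
$t3=(-8)&7=0
$t1=(-8)-0=-8
$t1=(-8)*8=-64
$t1=0*0=0
$t1=0^11=11
$t1=11+0=11
$t1=11&0=0
halt.

0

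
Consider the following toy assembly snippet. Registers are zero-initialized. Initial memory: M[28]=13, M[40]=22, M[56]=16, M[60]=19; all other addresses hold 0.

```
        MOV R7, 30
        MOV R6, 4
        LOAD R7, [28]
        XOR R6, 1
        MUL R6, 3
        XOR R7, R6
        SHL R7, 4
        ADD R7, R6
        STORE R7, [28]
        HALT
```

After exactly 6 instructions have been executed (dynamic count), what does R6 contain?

MOV R7, 30 → R7=30
MOV R6, 4 → R6=4
LOAD R7, [28] → R7=M[28]=13
XOR R6, 1 → R6=4^1=5
MUL R6, 3 → R6=5*3=15
XOR R7, R6 → R7=13^15=2
After step 6: R6 = 15.

15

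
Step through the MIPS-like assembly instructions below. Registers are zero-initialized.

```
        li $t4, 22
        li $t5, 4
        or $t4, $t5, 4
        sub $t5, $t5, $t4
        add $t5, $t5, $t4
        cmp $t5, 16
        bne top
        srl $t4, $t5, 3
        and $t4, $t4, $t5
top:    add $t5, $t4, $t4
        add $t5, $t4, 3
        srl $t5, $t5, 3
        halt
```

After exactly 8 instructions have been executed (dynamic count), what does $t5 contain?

8

li $t4, 22 → $t4=22
li $t5, 4 → $t5=4
or $t4, $t5, 4 → $t4=4|4=4
sub $t5, $t5, $t4 → $t5=4-4=0
add $t5, $t5, $t4 → $t5=0+4=4
cmp $t5, 16  (cmp 4,16)
bne top: taken
add $t5, $t4, $t4 → $t5=4+4=8
After step 8: $t5 = 8.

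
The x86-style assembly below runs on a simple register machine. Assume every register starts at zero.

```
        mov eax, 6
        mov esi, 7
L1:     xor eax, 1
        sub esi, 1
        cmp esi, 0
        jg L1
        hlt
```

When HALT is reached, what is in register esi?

mov eax, 6 → eax=6
mov esi, 7 → esi=7
xor eax, 1 → eax=6^1=7
sub esi, 1 → esi=7-1=6
cmp esi, 0  (cmp 6,0)
jg L1: taken
xor eax, 1 → eax=7^1=6
sub esi, 1 → esi=6-1=5
cmp esi, 0  (cmp 5,0)
jg L1: taken
xor eax, 1 → eax=6^1=7
sub esi, 1 → esi=5-1=4
cmp esi, 0  (cmp 4,0)
jg L1: taken
xor eax, 1 → eax=7^1=6
sub esi, 1 → esi=4-1=3
cmp esi, 0  (cmp 3,0)
jg L1: taken
xor eax, 1 → eax=6^1=7
sub esi, 1 → esi=3-1=2
cmp esi, 0  (cmp 2,0)
jg L1: taken
xor eax, 1 → eax=7^1=6
sub esi, 1 → esi=2-1=1
cmp esi, 0  (cmp 1,0)
jg L1: taken
xor eax, 1 → eax=6^1=7
sub esi, 1 → esi=1-1=0
cmp esi, 0  (cmp 0,0)
jg L1: not taken
halt.

0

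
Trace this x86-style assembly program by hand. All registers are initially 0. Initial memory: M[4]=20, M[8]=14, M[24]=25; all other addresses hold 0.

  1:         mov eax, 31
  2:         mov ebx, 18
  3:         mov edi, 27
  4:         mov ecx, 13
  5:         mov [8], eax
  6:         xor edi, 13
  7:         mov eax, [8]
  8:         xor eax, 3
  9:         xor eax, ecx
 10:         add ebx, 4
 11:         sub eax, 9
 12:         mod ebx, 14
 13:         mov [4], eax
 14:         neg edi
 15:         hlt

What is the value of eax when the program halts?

8

eax=31
ebx=18
edi=27
ecx=13
mov [8], eax → M[8]=31
edi=27^13=22
eax=M[8]=31
eax=31^3=28
eax=28^13=17
ebx=18+4=22
eax=17-9=8
ebx=22%14=8
mov [4], eax → M[4]=8
edi=-(22)=-22
halt.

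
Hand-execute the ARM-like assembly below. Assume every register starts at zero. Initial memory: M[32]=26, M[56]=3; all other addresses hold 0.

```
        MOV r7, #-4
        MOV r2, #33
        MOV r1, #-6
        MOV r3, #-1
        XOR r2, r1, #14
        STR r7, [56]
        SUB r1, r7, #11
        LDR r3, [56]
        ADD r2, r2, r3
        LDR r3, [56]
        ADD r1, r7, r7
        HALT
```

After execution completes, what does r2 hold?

-16

MOV r7, #-4 → r7=-4
MOV r2, #33 → r2=33
MOV r1, #-6 → r1=-6
MOV r3, #-1 → r3=-1
XOR r2, r1, #14 → r2=(-6)^14=-12
STR r7, [56] → M[56]=-4
SUB r1, r7, #11 → r1=(-4)-11=-15
LDR r3, [56] → r3=M[56]=-4
ADD r2, r2, r3 → r2=(-12)+(-4)=-16
LDR r3, [56] → r3=M[56]=-4
ADD r1, r7, r7 → r1=(-4)+(-4)=-8
halt.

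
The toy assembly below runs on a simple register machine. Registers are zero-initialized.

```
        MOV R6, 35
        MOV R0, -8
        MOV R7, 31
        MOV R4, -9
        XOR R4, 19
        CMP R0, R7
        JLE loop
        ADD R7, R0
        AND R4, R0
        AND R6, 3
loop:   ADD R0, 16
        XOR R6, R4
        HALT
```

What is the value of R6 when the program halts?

-57

MOV R6, 35 → R6=35
MOV R0, -8 → R0=-8
MOV R7, 31 → R7=31
MOV R4, -9 → R4=-9
XOR R4, 19 → R4=(-9)^19=-28
CMP R0, R7  (cmp -8,31)
JLE loop: taken
ADD R0, 16 → R0=(-8)+16=8
XOR R6, R4 → R6=35^(-28)=-57
halt.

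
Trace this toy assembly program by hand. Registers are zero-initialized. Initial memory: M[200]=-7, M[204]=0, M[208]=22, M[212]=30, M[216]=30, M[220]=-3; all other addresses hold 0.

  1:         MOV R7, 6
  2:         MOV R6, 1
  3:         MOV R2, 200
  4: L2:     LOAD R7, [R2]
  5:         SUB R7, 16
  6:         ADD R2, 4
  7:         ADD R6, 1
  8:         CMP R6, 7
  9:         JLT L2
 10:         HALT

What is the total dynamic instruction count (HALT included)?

40

R7=6
R6=1
R2=200
R7=M[200]=-7
R7=(-7)-16=-23
R2=200+4=204
R6=1+1=2
CMP R6, 7  (cmp 2,7)
JLT L2: taken
R7=M[204]=0
R7=0-16=-16
R2=204+4=208
R6=2+1=3
CMP R6, 7  (cmp 3,7)
JLT L2: taken
R7=M[208]=22
R7=22-16=6
R2=208+4=212
R6=3+1=4
CMP R6, 7  (cmp 4,7)
JLT L2: taken
R7=M[212]=30
R7=30-16=14
R2=212+4=216
R6=4+1=5
CMP R6, 7  (cmp 5,7)
JLT L2: taken
R7=M[216]=30
R7=30-16=14
R2=216+4=220
R6=5+1=6
CMP R6, 7  (cmp 6,7)
JLT L2: taken
R7=M[220]=-3
R7=(-3)-16=-19
R2=220+4=224
R6=6+1=7
CMP R6, 7  (cmp 7,7)
JLT L2: not taken
halt.
Total executed instructions: 40.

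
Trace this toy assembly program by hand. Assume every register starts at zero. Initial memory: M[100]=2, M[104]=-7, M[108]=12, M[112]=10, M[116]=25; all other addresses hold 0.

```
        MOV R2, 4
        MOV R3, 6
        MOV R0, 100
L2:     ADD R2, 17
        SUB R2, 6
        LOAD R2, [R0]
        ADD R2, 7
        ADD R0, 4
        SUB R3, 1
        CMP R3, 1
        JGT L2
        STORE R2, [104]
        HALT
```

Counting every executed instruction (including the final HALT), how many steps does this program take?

MOV R2, 4 → R2=4
MOV R3, 6 → R3=6
MOV R0, 100 → R0=100
ADD R2, 17 → R2=4+17=21
SUB R2, 6 → R2=21-6=15
LOAD R2, [R0] → R2=M[100]=2
ADD R2, 7 → R2=2+7=9
ADD R0, 4 → R0=100+4=104
SUB R3, 1 → R3=6-1=5
CMP R3, 1  (cmp 5,1)
JGT L2: taken
ADD R2, 17 → R2=9+17=26
SUB R2, 6 → R2=26-6=20
LOAD R2, [R0] → R2=M[104]=-7
ADD R2, 7 → R2=(-7)+7=0
ADD R0, 4 → R0=104+4=108
SUB R3, 1 → R3=5-1=4
CMP R3, 1  (cmp 4,1)
JGT L2: taken
ADD R2, 17 → R2=0+17=17
SUB R2, 6 → R2=17-6=11
LOAD R2, [R0] → R2=M[108]=12
ADD R2, 7 → R2=12+7=19
ADD R0, 4 → R0=108+4=112
SUB R3, 1 → R3=4-1=3
CMP R3, 1  (cmp 3,1)
JGT L2: taken
ADD R2, 17 → R2=19+17=36
SUB R2, 6 → R2=36-6=30
LOAD R2, [R0] → R2=M[112]=10
ADD R2, 7 → R2=10+7=17
ADD R0, 4 → R0=112+4=116
SUB R3, 1 → R3=3-1=2
CMP R3, 1  (cmp 2,1)
JGT L2: taken
ADD R2, 17 → R2=17+17=34
SUB R2, 6 → R2=34-6=28
LOAD R2, [R0] → R2=M[116]=25
ADD R2, 7 → R2=25+7=32
ADD R0, 4 → R0=116+4=120
SUB R3, 1 → R3=2-1=1
CMP R3, 1  (cmp 1,1)
JGT L2: not taken
STORE R2, [104] → M[104]=32
halt.
Total executed instructions: 45.

45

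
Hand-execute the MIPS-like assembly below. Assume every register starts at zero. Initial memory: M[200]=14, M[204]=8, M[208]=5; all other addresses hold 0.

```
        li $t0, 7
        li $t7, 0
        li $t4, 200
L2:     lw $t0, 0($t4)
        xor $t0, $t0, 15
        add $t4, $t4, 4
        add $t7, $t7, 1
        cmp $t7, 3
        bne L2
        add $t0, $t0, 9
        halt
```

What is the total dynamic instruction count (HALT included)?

23

$t0=7
$t7=0
$t4=200
$t0=M[200]=14
$t0=14^15=1
$t4=200+4=204
$t7=0+1=1
cmp $t7, 3  (cmp 1,3)
bne L2: taken
$t0=M[204]=8
$t0=8^15=7
$t4=204+4=208
$t7=1+1=2
cmp $t7, 3  (cmp 2,3)
bne L2: taken
$t0=M[208]=5
$t0=5^15=10
$t4=208+4=212
$t7=2+1=3
cmp $t7, 3  (cmp 3,3)
bne L2: not taken
$t0=10+9=19
halt.
Total executed instructions: 23.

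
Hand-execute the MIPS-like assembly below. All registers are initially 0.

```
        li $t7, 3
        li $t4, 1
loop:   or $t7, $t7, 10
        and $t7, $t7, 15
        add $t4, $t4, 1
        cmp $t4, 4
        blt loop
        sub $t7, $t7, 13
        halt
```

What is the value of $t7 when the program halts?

li $t7, 3 → $t7=3
li $t4, 1 → $t4=1
or $t7, $t7, 10 → $t7=3|10=11
and $t7, $t7, 15 → $t7=11&15=11
add $t4, $t4, 1 → $t4=1+1=2
cmp $t4, 4  (cmp 2,4)
blt loop: taken
or $t7, $t7, 10 → $t7=11|10=11
and $t7, $t7, 15 → $t7=11&15=11
add $t4, $t4, 1 → $t4=2+1=3
cmp $t4, 4  (cmp 3,4)
blt loop: taken
or $t7, $t7, 10 → $t7=11|10=11
and $t7, $t7, 15 → $t7=11&15=11
add $t4, $t4, 1 → $t4=3+1=4
cmp $t4, 4  (cmp 4,4)
blt loop: not taken
sub $t7, $t7, 13 → $t7=11-13=-2
halt.

-2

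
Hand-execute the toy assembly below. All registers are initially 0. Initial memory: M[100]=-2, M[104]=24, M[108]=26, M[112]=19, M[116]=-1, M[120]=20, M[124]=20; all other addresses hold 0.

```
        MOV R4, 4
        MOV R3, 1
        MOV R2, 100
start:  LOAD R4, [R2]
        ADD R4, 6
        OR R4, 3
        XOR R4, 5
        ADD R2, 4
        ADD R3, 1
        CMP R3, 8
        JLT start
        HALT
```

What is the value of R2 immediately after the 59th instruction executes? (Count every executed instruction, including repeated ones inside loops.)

128

R4=4
R3=1
R2=100
R4=M[100]=-2
R4=(-2)+6=4
R4=4|3=7
R4=7^5=2
R2=100+4=104
R3=1+1=2
CMP R3, 8  (cmp 2,8)
JLT start: taken
R4=M[104]=24
R4=24+6=30
R4=30|3=31
R4=31^5=26
R2=104+4=108
R3=2+1=3
CMP R3, 8  (cmp 3,8)
JLT start: taken
R4=M[108]=26
R4=26+6=32
R4=32|3=35
R4=35^5=38
R2=108+4=112
R3=3+1=4
CMP R3, 8  (cmp 4,8)
JLT start: taken
R4=M[112]=19
R4=19+6=25
R4=25|3=27
R4=27^5=30
R2=112+4=116
R3=4+1=5
CMP R3, 8  (cmp 5,8)
JLT start: taken
R4=M[116]=-1
R4=(-1)+6=5
R4=5|3=7
R4=7^5=2
R2=116+4=120
R3=5+1=6
CMP R3, 8  (cmp 6,8)
JLT start: taken
R4=M[120]=20
R4=20+6=26
R4=26|3=27
R4=27^5=30
R2=120+4=124
R3=6+1=7
CMP R3, 8  (cmp 7,8)
JLT start: taken
R4=M[124]=20
R4=20+6=26
R4=26|3=27
R4=27^5=30
R2=124+4=128
R3=7+1=8
CMP R3, 8  (cmp 8,8)
JLT start: not taken
After step 59: R2 = 128.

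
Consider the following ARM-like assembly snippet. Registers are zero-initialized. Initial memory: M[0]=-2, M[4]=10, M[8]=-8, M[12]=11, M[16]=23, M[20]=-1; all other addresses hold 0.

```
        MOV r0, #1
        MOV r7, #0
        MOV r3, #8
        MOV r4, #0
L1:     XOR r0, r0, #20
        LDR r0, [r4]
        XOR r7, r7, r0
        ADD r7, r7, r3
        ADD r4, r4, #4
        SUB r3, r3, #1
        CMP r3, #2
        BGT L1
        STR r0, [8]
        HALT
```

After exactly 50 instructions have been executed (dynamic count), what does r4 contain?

24

r0=1
r7=0
r3=8
r4=0
r0=1^20=21
r0=M[0]=-2
r7=0^(-2)=-2
r7=(-2)+8=6
r4=0+4=4
r3=8-1=7
CMP r3, #2  (cmp 7,2)
BGT L1: taken
r0=(-2)^20=-22
r0=M[4]=10
r7=6^10=12
r7=12+7=19
r4=4+4=8
r3=7-1=6
CMP r3, #2  (cmp 6,2)
BGT L1: taken
r0=10^20=30
r0=M[8]=-8
r7=19^(-8)=-21
r7=(-21)+6=-15
r4=8+4=12
r3=6-1=5
CMP r3, #2  (cmp 5,2)
BGT L1: taken
r0=(-8)^20=-20
r0=M[12]=11
r7=(-15)^11=-6
r7=(-6)+5=-1
r4=12+4=16
r3=5-1=4
CMP r3, #2  (cmp 4,2)
BGT L1: taken
r0=11^20=31
r0=M[16]=23
r7=(-1)^23=-24
r7=(-24)+4=-20
r4=16+4=20
r3=4-1=3
CMP r3, #2  (cmp 3,2)
BGT L1: taken
r0=23^20=3
r0=M[20]=-1
r7=(-20)^(-1)=19
r7=19+3=22
r4=20+4=24
r3=3-1=2
After step 50: r4 = 24.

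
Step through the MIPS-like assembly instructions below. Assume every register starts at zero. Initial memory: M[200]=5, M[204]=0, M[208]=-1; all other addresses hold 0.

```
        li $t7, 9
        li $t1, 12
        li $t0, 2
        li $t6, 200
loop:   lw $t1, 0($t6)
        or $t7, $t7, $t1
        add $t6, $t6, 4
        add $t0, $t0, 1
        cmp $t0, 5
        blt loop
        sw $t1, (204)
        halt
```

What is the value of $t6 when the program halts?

212

$t7=9
$t1=12
$t0=2
$t6=200
$t1=M[200]=5
$t7=9|5=13
$t6=200+4=204
$t0=2+1=3
cmp $t0, 5  (cmp 3,5)
blt loop: taken
$t1=M[204]=0
$t7=13|0=13
$t6=204+4=208
$t0=3+1=4
cmp $t0, 5  (cmp 4,5)
blt loop: taken
$t1=M[208]=-1
$t7=13|(-1)=-1
$t6=208+4=212
$t0=4+1=5
cmp $t0, 5  (cmp 5,5)
blt loop: not taken
sw $t1, (204) → M[204]=-1
halt.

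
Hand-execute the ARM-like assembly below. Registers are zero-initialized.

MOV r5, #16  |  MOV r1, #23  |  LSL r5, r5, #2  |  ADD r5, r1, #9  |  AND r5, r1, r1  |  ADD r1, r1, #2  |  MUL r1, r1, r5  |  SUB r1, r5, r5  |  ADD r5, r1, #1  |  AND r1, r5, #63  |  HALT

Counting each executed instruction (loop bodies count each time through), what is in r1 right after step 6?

r5=16
r1=23
r5=16<<2=64
r5=23+9=32
r5=23&23=23
r1=23+2=25
After step 6: r1 = 25.

25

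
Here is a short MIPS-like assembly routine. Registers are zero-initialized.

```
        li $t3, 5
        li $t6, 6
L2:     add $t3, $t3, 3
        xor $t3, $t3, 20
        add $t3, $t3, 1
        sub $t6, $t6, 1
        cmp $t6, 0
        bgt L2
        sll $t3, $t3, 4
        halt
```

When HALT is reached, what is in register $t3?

1360

$t3=5
$t6=6
$t3=5+3=8
$t3=8^20=28
$t3=28+1=29
$t6=6-1=5
cmp $t6, 0  (cmp 5,0)
bgt L2: taken
$t3=29+3=32
$t3=32^20=52
$t3=52+1=53
$t6=5-1=4
cmp $t6, 0  (cmp 4,0)
bgt L2: taken
$t3=53+3=56
$t3=56^20=44
$t3=44+1=45
$t6=4-1=3
cmp $t6, 0  (cmp 3,0)
bgt L2: taken
$t3=45+3=48
$t3=48^20=36
$t3=36+1=37
$t6=3-1=2
cmp $t6, 0  (cmp 2,0)
bgt L2: taken
$t3=37+3=40
$t3=40^20=60
$t3=60+1=61
$t6=2-1=1
cmp $t6, 0  (cmp 1,0)
bgt L2: taken
$t3=61+3=64
$t3=64^20=84
$t3=84+1=85
$t6=1-1=0
cmp $t6, 0  (cmp 0,0)
bgt L2: not taken
$t3=85<<4=1360
halt.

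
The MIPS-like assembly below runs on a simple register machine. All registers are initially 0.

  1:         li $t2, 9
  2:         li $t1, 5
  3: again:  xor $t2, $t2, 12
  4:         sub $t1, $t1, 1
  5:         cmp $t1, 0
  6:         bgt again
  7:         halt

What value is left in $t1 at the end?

0

after li $t2, 9: $t2=9
after li $t1, 5: $t1=5
after xor $t2, $t2, 12: $t2=9^12=5
after sub $t1, $t1, 1: $t1=5-1=4
cmp $t1, 0  (cmp 4,0)
bgt again: taken
after xor $t2, $t2, 12: $t2=5^12=9
after sub $t1, $t1, 1: $t1=4-1=3
cmp $t1, 0  (cmp 3,0)
bgt again: taken
after xor $t2, $t2, 12: $t2=9^12=5
after sub $t1, $t1, 1: $t1=3-1=2
cmp $t1, 0  (cmp 2,0)
bgt again: taken
after xor $t2, $t2, 12: $t2=5^12=9
after sub $t1, $t1, 1: $t1=2-1=1
cmp $t1, 0  (cmp 1,0)
bgt again: taken
after xor $t2, $t2, 12: $t2=9^12=5
after sub $t1, $t1, 1: $t1=1-1=0
cmp $t1, 0  (cmp 0,0)
bgt again: not taken
halt.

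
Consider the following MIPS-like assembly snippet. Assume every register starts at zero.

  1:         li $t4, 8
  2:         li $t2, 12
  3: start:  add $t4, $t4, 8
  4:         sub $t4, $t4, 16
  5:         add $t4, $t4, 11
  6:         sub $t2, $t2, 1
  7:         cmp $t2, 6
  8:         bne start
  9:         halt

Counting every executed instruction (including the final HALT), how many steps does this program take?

$t4=8
$t2=12
$t4=8+8=16
$t4=16-16=0
$t4=0+11=11
$t2=12-1=11
cmp $t2, 6  (cmp 11,6)
bne start: taken
$t4=11+8=19
$t4=19-16=3
$t4=3+11=14
$t2=11-1=10
cmp $t2, 6  (cmp 10,6)
bne start: taken
$t4=14+8=22
$t4=22-16=6
$t4=6+11=17
$t2=10-1=9
cmp $t2, 6  (cmp 9,6)
bne start: taken
$t4=17+8=25
$t4=25-16=9
$t4=9+11=20
$t2=9-1=8
cmp $t2, 6  (cmp 8,6)
bne start: taken
$t4=20+8=28
$t4=28-16=12
$t4=12+11=23
$t2=8-1=7
cmp $t2, 6  (cmp 7,6)
bne start: taken
$t4=23+8=31
$t4=31-16=15
$t4=15+11=26
$t2=7-1=6
cmp $t2, 6  (cmp 6,6)
bne start: not taken
halt.
Total executed instructions: 39.

39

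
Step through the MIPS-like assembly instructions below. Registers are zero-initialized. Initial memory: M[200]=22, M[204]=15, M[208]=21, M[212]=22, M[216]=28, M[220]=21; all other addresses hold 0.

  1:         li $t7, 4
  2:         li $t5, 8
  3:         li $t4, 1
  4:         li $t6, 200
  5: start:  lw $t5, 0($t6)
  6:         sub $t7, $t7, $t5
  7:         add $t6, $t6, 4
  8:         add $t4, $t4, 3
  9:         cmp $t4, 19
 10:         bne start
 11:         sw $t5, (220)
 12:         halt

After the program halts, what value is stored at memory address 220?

$t7=4
$t5=8
$t4=1
$t6=200
$t5=M[200]=22
$t7=4-22=-18
$t6=200+4=204
$t4=1+3=4
cmp $t4, 19  (cmp 4,19)
bne start: taken
$t5=M[204]=15
$t7=(-18)-15=-33
$t6=204+4=208
$t4=4+3=7
cmp $t4, 19  (cmp 7,19)
bne start: taken
$t5=M[208]=21
$t7=(-33)-21=-54
$t6=208+4=212
$t4=7+3=10
cmp $t4, 19  (cmp 10,19)
bne start: taken
$t5=M[212]=22
$t7=(-54)-22=-76
$t6=212+4=216
$t4=10+3=13
cmp $t4, 19  (cmp 13,19)
bne start: taken
$t5=M[216]=28
$t7=(-76)-28=-104
$t6=216+4=220
$t4=13+3=16
cmp $t4, 19  (cmp 16,19)
bne start: taken
$t5=M[220]=21
$t7=(-104)-21=-125
$t6=220+4=224
$t4=16+3=19
cmp $t4, 19  (cmp 19,19)
bne start: not taken
sw $t5, (220) → M[220]=21
halt.

21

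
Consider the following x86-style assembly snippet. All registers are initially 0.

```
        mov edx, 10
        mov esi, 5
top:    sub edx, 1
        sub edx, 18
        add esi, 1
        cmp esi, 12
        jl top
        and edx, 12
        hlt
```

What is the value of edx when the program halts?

4

after mov edx, 10: edx=10
after mov esi, 5: esi=5
after sub edx, 1: edx=10-1=9
after sub edx, 18: edx=9-18=-9
after add esi, 1: esi=5+1=6
cmp esi, 12  (cmp 6,12)
jl top: taken
after sub edx, 1: edx=(-9)-1=-10
after sub edx, 18: edx=(-10)-18=-28
after add esi, 1: esi=6+1=7
cmp esi, 12  (cmp 7,12)
jl top: taken
after sub edx, 1: edx=(-28)-1=-29
after sub edx, 18: edx=(-29)-18=-47
after add esi, 1: esi=7+1=8
cmp esi, 12  (cmp 8,12)
jl top: taken
after sub edx, 1: edx=(-47)-1=-48
after sub edx, 18: edx=(-48)-18=-66
after add esi, 1: esi=8+1=9
cmp esi, 12  (cmp 9,12)
jl top: taken
after sub edx, 1: edx=(-66)-1=-67
after sub edx, 18: edx=(-67)-18=-85
after add esi, 1: esi=9+1=10
cmp esi, 12  (cmp 10,12)
jl top: taken
after sub edx, 1: edx=(-85)-1=-86
after sub edx, 18: edx=(-86)-18=-104
after add esi, 1: esi=10+1=11
cmp esi, 12  (cmp 11,12)
jl top: taken
after sub edx, 1: edx=(-104)-1=-105
after sub edx, 18: edx=(-105)-18=-123
after add esi, 1: esi=11+1=12
cmp esi, 12  (cmp 12,12)
jl top: not taken
after and edx, 12: edx=(-123)&12=4
halt.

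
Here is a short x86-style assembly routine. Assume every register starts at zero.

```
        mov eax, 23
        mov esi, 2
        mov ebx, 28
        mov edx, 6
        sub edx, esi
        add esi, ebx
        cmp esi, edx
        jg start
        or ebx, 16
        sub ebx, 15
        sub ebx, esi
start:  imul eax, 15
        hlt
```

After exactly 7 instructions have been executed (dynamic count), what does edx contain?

4

after mov eax, 23: eax=23
after mov esi, 2: esi=2
after mov ebx, 28: ebx=28
after mov edx, 6: edx=6
after sub edx, esi: edx=6-2=4
after add esi, ebx: esi=2+28=30
cmp esi, edx  (cmp 30,4)
After step 7: edx = 4.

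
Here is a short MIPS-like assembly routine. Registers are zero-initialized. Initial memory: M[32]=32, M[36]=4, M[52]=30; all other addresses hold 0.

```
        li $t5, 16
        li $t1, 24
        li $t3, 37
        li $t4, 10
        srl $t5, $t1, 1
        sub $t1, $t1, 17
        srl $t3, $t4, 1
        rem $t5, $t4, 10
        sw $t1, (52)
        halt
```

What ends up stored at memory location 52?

7

after li $t5, 16: $t5=16
after li $t1, 24: $t1=24
after li $t3, 37: $t3=37
after li $t4, 10: $t4=10
after srl $t5, $t1, 1: $t5=24>>1=12
after sub $t1, $t1, 17: $t1=24-17=7
after srl $t3, $t4, 1: $t3=10>>1=5
after rem $t5, $t4, 10: $t5=10%10=0
sw $t1, (52) → M[52]=7
halt.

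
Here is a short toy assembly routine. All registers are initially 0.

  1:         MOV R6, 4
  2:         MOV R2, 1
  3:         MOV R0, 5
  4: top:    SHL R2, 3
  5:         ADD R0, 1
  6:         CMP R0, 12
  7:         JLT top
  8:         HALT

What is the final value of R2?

2097152

MOV R6, 4 → R6=4
MOV R2, 1 → R2=1
MOV R0, 5 → R0=5
SHL R2, 3 → R2=1<<3=8
ADD R0, 1 → R0=5+1=6
CMP R0, 12  (cmp 6,12)
JLT top: taken
SHL R2, 3 → R2=8<<3=64
ADD R0, 1 → R0=6+1=7
CMP R0, 12  (cmp 7,12)
JLT top: taken
SHL R2, 3 → R2=64<<3=512
ADD R0, 1 → R0=7+1=8
CMP R0, 12  (cmp 8,12)
JLT top: taken
SHL R2, 3 → R2=512<<3=4096
ADD R0, 1 → R0=8+1=9
CMP R0, 12  (cmp 9,12)
JLT top: taken
SHL R2, 3 → R2=4096<<3=32768
ADD R0, 1 → R0=9+1=10
CMP R0, 12  (cmp 10,12)
JLT top: taken
SHL R2, 3 → R2=32768<<3=262144
ADD R0, 1 → R0=10+1=11
CMP R0, 12  (cmp 11,12)
JLT top: taken
SHL R2, 3 → R2=262144<<3=2097152
ADD R0, 1 → R0=11+1=12
CMP R0, 12  (cmp 12,12)
JLT top: not taken
halt.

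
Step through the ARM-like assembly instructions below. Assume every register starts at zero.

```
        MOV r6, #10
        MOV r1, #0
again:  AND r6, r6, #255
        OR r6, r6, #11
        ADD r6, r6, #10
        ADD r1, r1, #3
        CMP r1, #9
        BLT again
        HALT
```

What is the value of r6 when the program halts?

53

r6=10
r1=0
r6=10&255=10
r6=10|11=11
r6=11+10=21
r1=0+3=3
CMP r1, #9  (cmp 3,9)
BLT again: taken
r6=21&255=21
r6=21|11=31
r6=31+10=41
r1=3+3=6
CMP r1, #9  (cmp 6,9)
BLT again: taken
r6=41&255=41
r6=41|11=43
r6=43+10=53
r1=6+3=9
CMP r1, #9  (cmp 9,9)
BLT again: not taken
halt.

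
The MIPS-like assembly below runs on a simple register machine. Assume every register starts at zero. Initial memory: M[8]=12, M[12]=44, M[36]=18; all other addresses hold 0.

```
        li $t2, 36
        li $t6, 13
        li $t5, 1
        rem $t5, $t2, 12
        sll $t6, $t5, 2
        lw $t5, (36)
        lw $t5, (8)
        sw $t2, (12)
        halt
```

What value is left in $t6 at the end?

after li $t2, 36: $t2=36
after li $t6, 13: $t6=13
after li $t5, 1: $t5=1
after rem $t5, $t2, 12: $t5=36%12=0
after sll $t6, $t5, 2: $t6=0<<2=0
after lw $t5, (36): $t5=M[36]=18
after lw $t5, (8): $t5=M[8]=12
sw $t2, (12) → M[12]=36
halt.

0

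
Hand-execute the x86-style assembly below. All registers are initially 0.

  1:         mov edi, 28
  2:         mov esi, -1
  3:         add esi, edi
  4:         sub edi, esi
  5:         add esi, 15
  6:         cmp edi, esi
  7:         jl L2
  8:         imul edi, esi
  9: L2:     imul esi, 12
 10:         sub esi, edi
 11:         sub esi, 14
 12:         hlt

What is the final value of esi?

489

after mov edi, 28: edi=28
after mov esi, -1: esi=-1
after add esi, edi: esi=(-1)+28=27
after sub edi, esi: edi=28-27=1
after add esi, 15: esi=27+15=42
cmp edi, esi  (cmp 1,42)
jl L2: taken
after imul esi, 12: esi=42*12=504
after sub esi, edi: esi=504-1=503
after sub esi, 14: esi=503-14=489
halt.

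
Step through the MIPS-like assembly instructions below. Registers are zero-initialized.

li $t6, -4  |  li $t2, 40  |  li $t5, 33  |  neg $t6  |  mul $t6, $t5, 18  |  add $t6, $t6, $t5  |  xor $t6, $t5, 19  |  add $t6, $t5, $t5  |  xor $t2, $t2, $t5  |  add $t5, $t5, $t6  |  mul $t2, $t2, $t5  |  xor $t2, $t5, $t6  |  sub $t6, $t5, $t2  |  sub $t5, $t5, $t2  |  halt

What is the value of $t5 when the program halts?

li $t6, -4 → $t6=-4
li $t2, 40 → $t2=40
li $t5, 33 → $t5=33
neg $t6 → $t6=-(-4)=4
mul $t6, $t5, 18 → $t6=33*18=594
add $t6, $t6, $t5 → $t6=594+33=627
xor $t6, $t5, 19 → $t6=33^19=50
add $t6, $t5, $t5 → $t6=33+33=66
xor $t2, $t2, $t5 → $t2=40^33=9
add $t5, $t5, $t6 → $t5=33+66=99
mul $t2, $t2, $t5 → $t2=9*99=891
xor $t2, $t5, $t6 → $t2=99^66=33
sub $t6, $t5, $t2 → $t6=99-33=66
sub $t5, $t5, $t2 → $t5=99-33=66
halt.

66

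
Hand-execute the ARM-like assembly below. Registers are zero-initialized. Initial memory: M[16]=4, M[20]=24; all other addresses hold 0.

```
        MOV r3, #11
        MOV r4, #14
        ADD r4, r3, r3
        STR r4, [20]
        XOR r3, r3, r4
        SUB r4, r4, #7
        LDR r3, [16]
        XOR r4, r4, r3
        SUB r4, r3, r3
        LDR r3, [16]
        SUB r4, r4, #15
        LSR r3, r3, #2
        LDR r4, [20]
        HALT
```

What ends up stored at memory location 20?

MOV r3, #11 → r3=11
MOV r4, #14 → r4=14
ADD r4, r3, r3 → r4=11+11=22
STR r4, [20] → M[20]=22
XOR r3, r3, r4 → r3=11^22=29
SUB r4, r4, #7 → r4=22-7=15
LDR r3, [16] → r3=M[16]=4
XOR r4, r4, r3 → r4=15^4=11
SUB r4, r3, r3 → r4=4-4=0
LDR r3, [16] → r3=M[16]=4
SUB r4, r4, #15 → r4=0-15=-15
LSR r3, r3, #2 → r3=4>>2=1
LDR r4, [20] → r4=M[20]=22
halt.

22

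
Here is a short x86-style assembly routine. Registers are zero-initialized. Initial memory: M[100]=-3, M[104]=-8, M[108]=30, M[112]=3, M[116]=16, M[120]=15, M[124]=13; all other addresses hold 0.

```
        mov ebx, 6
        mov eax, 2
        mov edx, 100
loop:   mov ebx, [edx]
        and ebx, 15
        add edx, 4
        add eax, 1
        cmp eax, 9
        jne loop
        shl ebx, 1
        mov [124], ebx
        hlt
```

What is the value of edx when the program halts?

ebx=6
eax=2
edx=100
ebx=M[100]=-3
ebx=(-3)&15=13
edx=100+4=104
eax=2+1=3
cmp eax, 9  (cmp 3,9)
jne loop: taken
ebx=M[104]=-8
ebx=(-8)&15=8
edx=104+4=108
eax=3+1=4
cmp eax, 9  (cmp 4,9)
jne loop: taken
ebx=M[108]=30
ebx=30&15=14
edx=108+4=112
eax=4+1=5
cmp eax, 9  (cmp 5,9)
jne loop: taken
ebx=M[112]=3
ebx=3&15=3
edx=112+4=116
eax=5+1=6
cmp eax, 9  (cmp 6,9)
jne loop: taken
ebx=M[116]=16
ebx=16&15=0
edx=116+4=120
eax=6+1=7
cmp eax, 9  (cmp 7,9)
jne loop: taken
ebx=M[120]=15
ebx=15&15=15
edx=120+4=124
eax=7+1=8
cmp eax, 9  (cmp 8,9)
jne loop: taken
ebx=M[124]=13
ebx=13&15=13
edx=124+4=128
eax=8+1=9
cmp eax, 9  (cmp 9,9)
jne loop: not taken
ebx=13<<1=26
mov [124], ebx → M[124]=26
halt.

128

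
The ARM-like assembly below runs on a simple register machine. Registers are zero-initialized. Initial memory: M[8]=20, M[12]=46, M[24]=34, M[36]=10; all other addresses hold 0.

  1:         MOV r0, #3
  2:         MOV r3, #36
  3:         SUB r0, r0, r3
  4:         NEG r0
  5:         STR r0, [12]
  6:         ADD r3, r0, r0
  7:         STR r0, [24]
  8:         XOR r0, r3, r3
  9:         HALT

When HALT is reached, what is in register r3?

66

MOV r0, #3 → r0=3
MOV r3, #36 → r3=36
SUB r0, r0, r3 → r0=3-36=-33
NEG r0 → r0=-(-33)=33
STR r0, [12] → M[12]=33
ADD r3, r0, r0 → r3=33+33=66
STR r0, [24] → M[24]=33
XOR r0, r3, r3 → r0=66^66=0
halt.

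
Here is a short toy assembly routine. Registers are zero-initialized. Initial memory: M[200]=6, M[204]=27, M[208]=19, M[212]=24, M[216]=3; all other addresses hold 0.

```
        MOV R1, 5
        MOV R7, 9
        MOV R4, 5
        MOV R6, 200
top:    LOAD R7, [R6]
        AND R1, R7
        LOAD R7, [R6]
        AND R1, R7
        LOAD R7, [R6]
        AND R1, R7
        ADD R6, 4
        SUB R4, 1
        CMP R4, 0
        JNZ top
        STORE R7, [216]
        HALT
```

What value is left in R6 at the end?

R1=5
R7=9
R4=5
R6=200
R7=M[200]=6
R1=5&6=4
R7=M[200]=6
R1=4&6=4
R7=M[200]=6
R1=4&6=4
R6=200+4=204
R4=5-1=4
CMP R4, 0  (cmp 4,0)
JNZ top: taken
R7=M[204]=27
R1=4&27=0
R7=M[204]=27
R1=0&27=0
R7=M[204]=27
R1=0&27=0
R6=204+4=208
R4=4-1=3
CMP R4, 0  (cmp 3,0)
JNZ top: taken
R7=M[208]=19
R1=0&19=0
R7=M[208]=19
R1=0&19=0
R7=M[208]=19
R1=0&19=0
R6=208+4=212
R4=3-1=2
CMP R4, 0  (cmp 2,0)
JNZ top: taken
R7=M[212]=24
R1=0&24=0
R7=M[212]=24
R1=0&24=0
R7=M[212]=24
R1=0&24=0
R6=212+4=216
R4=2-1=1
CMP R4, 0  (cmp 1,0)
JNZ top: taken
R7=M[216]=3
R1=0&3=0
R7=M[216]=3
R1=0&3=0
R7=M[216]=3
R1=0&3=0
R6=216+4=220
R4=1-1=0
CMP R4, 0  (cmp 0,0)
JNZ top: not taken
STORE R7, [216] → M[216]=3
halt.

220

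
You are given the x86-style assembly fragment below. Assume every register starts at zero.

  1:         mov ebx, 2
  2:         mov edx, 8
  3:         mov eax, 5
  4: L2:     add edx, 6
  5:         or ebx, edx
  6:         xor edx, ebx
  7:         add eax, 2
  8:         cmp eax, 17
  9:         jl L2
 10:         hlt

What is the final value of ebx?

after mov ebx, 2: ebx=2
after mov edx, 8: edx=8
after mov eax, 5: eax=5
after add edx, 6: edx=8+6=14
after or ebx, edx: ebx=2|14=14
after xor edx, ebx: edx=14^14=0
after add eax, 2: eax=5+2=7
cmp eax, 17  (cmp 7,17)
jl L2: taken
after add edx, 6: edx=0+6=6
after or ebx, edx: ebx=14|6=14
after xor edx, ebx: edx=6^14=8
after add eax, 2: eax=7+2=9
cmp eax, 17  (cmp 9,17)
jl L2: taken
after add edx, 6: edx=8+6=14
after or ebx, edx: ebx=14|14=14
after xor edx, ebx: edx=14^14=0
after add eax, 2: eax=9+2=11
cmp eax, 17  (cmp 11,17)
jl L2: taken
after add edx, 6: edx=0+6=6
after or ebx, edx: ebx=14|6=14
after xor edx, ebx: edx=6^14=8
after add eax, 2: eax=11+2=13
cmp eax, 17  (cmp 13,17)
jl L2: taken
after add edx, 6: edx=8+6=14
after or ebx, edx: ebx=14|14=14
after xor edx, ebx: edx=14^14=0
after add eax, 2: eax=13+2=15
cmp eax, 17  (cmp 15,17)
jl L2: taken
after add edx, 6: edx=0+6=6
after or ebx, edx: ebx=14|6=14
after xor edx, ebx: edx=6^14=8
after add eax, 2: eax=15+2=17
cmp eax, 17  (cmp 17,17)
jl L2: not taken
halt.

14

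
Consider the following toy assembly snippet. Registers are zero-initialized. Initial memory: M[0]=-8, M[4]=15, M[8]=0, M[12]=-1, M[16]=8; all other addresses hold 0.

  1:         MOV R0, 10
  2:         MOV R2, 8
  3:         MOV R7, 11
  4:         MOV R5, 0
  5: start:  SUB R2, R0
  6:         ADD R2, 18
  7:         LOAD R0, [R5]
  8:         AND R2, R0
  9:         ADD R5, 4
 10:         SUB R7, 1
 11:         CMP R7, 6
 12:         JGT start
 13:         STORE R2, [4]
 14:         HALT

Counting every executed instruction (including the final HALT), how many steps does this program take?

46

R0=10
R2=8
R7=11
R5=0
R2=8-10=-2
R2=(-2)+18=16
R0=M[0]=-8
R2=16&(-8)=16
R5=0+4=4
R7=11-1=10
CMP R7, 6  (cmp 10,6)
JGT start: taken
R2=16-(-8)=24
R2=24+18=42
R0=M[4]=15
R2=42&15=10
R5=4+4=8
R7=10-1=9
CMP R7, 6  (cmp 9,6)
JGT start: taken
R2=10-15=-5
R2=(-5)+18=13
R0=M[8]=0
R2=13&0=0
R5=8+4=12
R7=9-1=8
CMP R7, 6  (cmp 8,6)
JGT start: taken
R2=0-0=0
R2=0+18=18
R0=M[12]=-1
R2=18&(-1)=18
R5=12+4=16
R7=8-1=7
CMP R7, 6  (cmp 7,6)
JGT start: taken
R2=18-(-1)=19
R2=19+18=37
R0=M[16]=8
R2=37&8=0
R5=16+4=20
R7=7-1=6
CMP R7, 6  (cmp 6,6)
JGT start: not taken
STORE R2, [4] → M[4]=0
halt.
Total executed instructions: 46.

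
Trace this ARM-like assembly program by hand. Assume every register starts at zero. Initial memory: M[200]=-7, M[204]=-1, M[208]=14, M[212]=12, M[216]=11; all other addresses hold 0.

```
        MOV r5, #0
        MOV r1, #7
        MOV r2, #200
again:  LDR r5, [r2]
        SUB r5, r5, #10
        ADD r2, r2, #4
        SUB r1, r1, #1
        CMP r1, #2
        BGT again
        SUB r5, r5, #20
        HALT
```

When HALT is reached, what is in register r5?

-19

after MOV r5, #0: r5=0
after MOV r1, #7: r1=7
after MOV r2, #200: r2=200
after LDR r5, [r2]: r5=M[200]=-7
after SUB r5, r5, #10: r5=(-7)-10=-17
after ADD r2, r2, #4: r2=200+4=204
after SUB r1, r1, #1: r1=7-1=6
CMP r1, #2  (cmp 6,2)
BGT again: taken
after LDR r5, [r2]: r5=M[204]=-1
after SUB r5, r5, #10: r5=(-1)-10=-11
after ADD r2, r2, #4: r2=204+4=208
after SUB r1, r1, #1: r1=6-1=5
CMP r1, #2  (cmp 5,2)
BGT again: taken
after LDR r5, [r2]: r5=M[208]=14
after SUB r5, r5, #10: r5=14-10=4
after ADD r2, r2, #4: r2=208+4=212
after SUB r1, r1, #1: r1=5-1=4
CMP r1, #2  (cmp 4,2)
BGT again: taken
after LDR r5, [r2]: r5=M[212]=12
after SUB r5, r5, #10: r5=12-10=2
after ADD r2, r2, #4: r2=212+4=216
after SUB r1, r1, #1: r1=4-1=3
CMP r1, #2  (cmp 3,2)
BGT again: taken
after LDR r5, [r2]: r5=M[216]=11
after SUB r5, r5, #10: r5=11-10=1
after ADD r2, r2, #4: r2=216+4=220
after SUB r1, r1, #1: r1=3-1=2
CMP r1, #2  (cmp 2,2)
BGT again: not taken
after SUB r5, r5, #20: r5=1-20=-19
halt.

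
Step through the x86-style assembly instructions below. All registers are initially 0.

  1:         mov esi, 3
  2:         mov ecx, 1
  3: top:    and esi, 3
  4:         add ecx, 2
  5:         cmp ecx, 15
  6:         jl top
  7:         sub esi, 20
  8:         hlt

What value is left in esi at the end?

mov esi, 3 → esi=3
mov ecx, 1 → ecx=1
and esi, 3 → esi=3&3=3
add ecx, 2 → ecx=1+2=3
cmp ecx, 15  (cmp 3,15)
jl top: taken
and esi, 3 → esi=3&3=3
add ecx, 2 → ecx=3+2=5
cmp ecx, 15  (cmp 5,15)
jl top: taken
and esi, 3 → esi=3&3=3
add ecx, 2 → ecx=5+2=7
cmp ecx, 15  (cmp 7,15)
jl top: taken
and esi, 3 → esi=3&3=3
add ecx, 2 → ecx=7+2=9
cmp ecx, 15  (cmp 9,15)
jl top: taken
and esi, 3 → esi=3&3=3
add ecx, 2 → ecx=9+2=11
cmp ecx, 15  (cmp 11,15)
jl top: taken
and esi, 3 → esi=3&3=3
add ecx, 2 → ecx=11+2=13
cmp ecx, 15  (cmp 13,15)
jl top: taken
and esi, 3 → esi=3&3=3
add ecx, 2 → ecx=13+2=15
cmp ecx, 15  (cmp 15,15)
jl top: not taken
sub esi, 20 → esi=3-20=-17
halt.

-17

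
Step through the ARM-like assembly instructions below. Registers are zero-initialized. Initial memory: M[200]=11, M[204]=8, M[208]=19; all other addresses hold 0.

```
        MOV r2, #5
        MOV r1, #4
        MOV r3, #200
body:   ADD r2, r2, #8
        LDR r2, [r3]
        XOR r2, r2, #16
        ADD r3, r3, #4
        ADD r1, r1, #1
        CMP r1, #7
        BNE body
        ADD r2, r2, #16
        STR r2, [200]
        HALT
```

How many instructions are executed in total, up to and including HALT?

27

r2=5
r1=4
r3=200
r2=5+8=13
r2=M[200]=11
r2=11^16=27
r3=200+4=204
r1=4+1=5
CMP r1, #7  (cmp 5,7)
BNE body: taken
r2=27+8=35
r2=M[204]=8
r2=8^16=24
r3=204+4=208
r1=5+1=6
CMP r1, #7  (cmp 6,7)
BNE body: taken
r2=24+8=32
r2=M[208]=19
r2=19^16=3
r3=208+4=212
r1=6+1=7
CMP r1, #7  (cmp 7,7)
BNE body: not taken
r2=3+16=19
STR r2, [200] → M[200]=19
halt.
Total executed instructions: 27.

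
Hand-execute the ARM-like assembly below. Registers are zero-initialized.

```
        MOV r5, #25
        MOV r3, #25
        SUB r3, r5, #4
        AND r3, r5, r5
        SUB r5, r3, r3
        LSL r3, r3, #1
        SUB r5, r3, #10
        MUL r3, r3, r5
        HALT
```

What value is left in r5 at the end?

r5=25
r3=25
r3=25-4=21
r3=25&25=25
r5=25-25=0
r3=25<<1=50
r5=50-10=40
r3=50*40=2000
halt.

40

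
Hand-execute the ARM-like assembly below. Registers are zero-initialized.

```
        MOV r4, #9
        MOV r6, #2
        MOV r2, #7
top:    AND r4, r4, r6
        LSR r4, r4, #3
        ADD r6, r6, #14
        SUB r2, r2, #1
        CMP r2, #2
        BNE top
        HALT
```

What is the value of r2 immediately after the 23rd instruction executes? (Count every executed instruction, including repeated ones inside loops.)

after MOV r4, #9: r4=9
after MOV r6, #2: r6=2
after MOV r2, #7: r2=7
after AND r4, r4, r6: r4=9&2=0
after LSR r4, r4, #3: r4=0>>3=0
after ADD r6, r6, #14: r6=2+14=16
after SUB r2, r2, #1: r2=7-1=6
CMP r2, #2  (cmp 6,2)
BNE top: taken
after AND r4, r4, r6: r4=0&16=0
after LSR r4, r4, #3: r4=0>>3=0
after ADD r6, r6, #14: r6=16+14=30
after SUB r2, r2, #1: r2=6-1=5
CMP r2, #2  (cmp 5,2)
BNE top: taken
after AND r4, r4, r6: r4=0&30=0
after LSR r4, r4, #3: r4=0>>3=0
after ADD r6, r6, #14: r6=30+14=44
after SUB r2, r2, #1: r2=5-1=4
CMP r2, #2  (cmp 4,2)
BNE top: taken
after AND r4, r4, r6: r4=0&44=0
after LSR r4, r4, #3: r4=0>>3=0
After step 23: r2 = 4.

4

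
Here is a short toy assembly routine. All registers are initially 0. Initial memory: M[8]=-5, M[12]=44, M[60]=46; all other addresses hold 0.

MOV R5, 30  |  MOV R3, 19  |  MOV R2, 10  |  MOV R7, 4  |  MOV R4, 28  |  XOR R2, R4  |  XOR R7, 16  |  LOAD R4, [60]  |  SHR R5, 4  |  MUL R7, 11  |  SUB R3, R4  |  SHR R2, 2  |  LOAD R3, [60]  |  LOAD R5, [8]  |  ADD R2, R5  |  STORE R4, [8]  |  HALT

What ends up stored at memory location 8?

46

R5=30
R3=19
R2=10
R7=4
R4=28
R2=10^28=22
R7=4^16=20
R4=M[60]=46
R5=30>>4=1
R7=20*11=220
R3=19-46=-27
R2=22>>2=5
R3=M[60]=46
R5=M[8]=-5
R2=5+(-5)=0
STORE R4, [8] → M[8]=46
halt.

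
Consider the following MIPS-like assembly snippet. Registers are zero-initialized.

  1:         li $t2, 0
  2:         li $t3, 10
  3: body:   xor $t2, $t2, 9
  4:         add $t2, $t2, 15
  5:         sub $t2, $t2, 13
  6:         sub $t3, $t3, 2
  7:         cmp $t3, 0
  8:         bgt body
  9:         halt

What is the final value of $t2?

3

after li $t2, 0: $t2=0
after li $t3, 10: $t3=10
after xor $t2, $t2, 9: $t2=0^9=9
after add $t2, $t2, 15: $t2=9+15=24
after sub $t2, $t2, 13: $t2=24-13=11
after sub $t3, $t3, 2: $t3=10-2=8
cmp $t3, 0  (cmp 8,0)
bgt body: taken
after xor $t2, $t2, 9: $t2=11^9=2
after add $t2, $t2, 15: $t2=2+15=17
after sub $t2, $t2, 13: $t2=17-13=4
after sub $t3, $t3, 2: $t3=8-2=6
cmp $t3, 0  (cmp 6,0)
bgt body: taken
after xor $t2, $t2, 9: $t2=4^9=13
after add $t2, $t2, 15: $t2=13+15=28
after sub $t2, $t2, 13: $t2=28-13=15
after sub $t3, $t3, 2: $t3=6-2=4
cmp $t3, 0  (cmp 4,0)
bgt body: taken
after xor $t2, $t2, 9: $t2=15^9=6
after add $t2, $t2, 15: $t2=6+15=21
after sub $t2, $t2, 13: $t2=21-13=8
after sub $t3, $t3, 2: $t3=4-2=2
cmp $t3, 0  (cmp 2,0)
bgt body: taken
after xor $t2, $t2, 9: $t2=8^9=1
after add $t2, $t2, 15: $t2=1+15=16
after sub $t2, $t2, 13: $t2=16-13=3
after sub $t3, $t3, 2: $t3=2-2=0
cmp $t3, 0  (cmp 0,0)
bgt body: not taken
halt.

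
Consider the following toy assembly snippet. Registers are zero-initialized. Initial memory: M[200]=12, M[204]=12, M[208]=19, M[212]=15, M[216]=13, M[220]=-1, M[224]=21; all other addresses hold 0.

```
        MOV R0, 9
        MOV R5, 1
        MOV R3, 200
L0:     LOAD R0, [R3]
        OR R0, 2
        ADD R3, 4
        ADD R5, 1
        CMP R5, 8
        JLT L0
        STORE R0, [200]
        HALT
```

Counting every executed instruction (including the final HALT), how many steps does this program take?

MOV R0, 9 → R0=9
MOV R5, 1 → R5=1
MOV R3, 200 → R3=200
LOAD R0, [R3] → R0=M[200]=12
OR R0, 2 → R0=12|2=14
ADD R3, 4 → R3=200+4=204
ADD R5, 1 → R5=1+1=2
CMP R5, 8  (cmp 2,8)
JLT L0: taken
LOAD R0, [R3] → R0=M[204]=12
OR R0, 2 → R0=12|2=14
ADD R3, 4 → R3=204+4=208
ADD R5, 1 → R5=2+1=3
CMP R5, 8  (cmp 3,8)
JLT L0: taken
LOAD R0, [R3] → R0=M[208]=19
OR R0, 2 → R0=19|2=19
ADD R3, 4 → R3=208+4=212
ADD R5, 1 → R5=3+1=4
CMP R5, 8  (cmp 4,8)
JLT L0: taken
LOAD R0, [R3] → R0=M[212]=15
OR R0, 2 → R0=15|2=15
ADD R3, 4 → R3=212+4=216
ADD R5, 1 → R5=4+1=5
CMP R5, 8  (cmp 5,8)
JLT L0: taken
LOAD R0, [R3] → R0=M[216]=13
OR R0, 2 → R0=13|2=15
ADD R3, 4 → R3=216+4=220
ADD R5, 1 → R5=5+1=6
CMP R5, 8  (cmp 6,8)
JLT L0: taken
LOAD R0, [R3] → R0=M[220]=-1
OR R0, 2 → R0=(-1)|2=-1
ADD R3, 4 → R3=220+4=224
ADD R5, 1 → R5=6+1=7
CMP R5, 8  (cmp 7,8)
JLT L0: taken
LOAD R0, [R3] → R0=M[224]=21
OR R0, 2 → R0=21|2=23
ADD R3, 4 → R3=224+4=228
ADD R5, 1 → R5=7+1=8
CMP R5, 8  (cmp 8,8)
JLT L0: not taken
STORE R0, [200] → M[200]=23
halt.
Total executed instructions: 47.

47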